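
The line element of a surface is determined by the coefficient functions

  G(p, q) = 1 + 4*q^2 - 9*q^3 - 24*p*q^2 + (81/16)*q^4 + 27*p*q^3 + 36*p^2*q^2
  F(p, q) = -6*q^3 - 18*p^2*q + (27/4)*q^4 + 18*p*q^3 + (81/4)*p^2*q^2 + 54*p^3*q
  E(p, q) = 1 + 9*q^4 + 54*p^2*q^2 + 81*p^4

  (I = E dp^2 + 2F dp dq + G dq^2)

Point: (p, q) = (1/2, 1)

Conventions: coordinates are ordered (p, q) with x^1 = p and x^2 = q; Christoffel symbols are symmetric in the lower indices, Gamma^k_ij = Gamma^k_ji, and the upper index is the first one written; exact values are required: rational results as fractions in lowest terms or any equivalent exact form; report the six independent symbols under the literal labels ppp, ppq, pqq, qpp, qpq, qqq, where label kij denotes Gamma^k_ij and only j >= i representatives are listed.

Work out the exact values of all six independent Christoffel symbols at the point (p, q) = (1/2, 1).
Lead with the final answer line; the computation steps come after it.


Answer: Gamma_ppp = 378/313, Gamma_ppq = 252/313, Gamma_pqq = 231/313, Gamma_qpp = 234/313, Gamma_qpq = 156/313, Gamma_qqq = 143/313

E = 457/16, F = 273/16, G = 185/16 at the point
E_p = 189/2, E_q = 63, F_p = 243/4, F_q = 387/8, G_p = 39, G_q = 143/4
EG - F^2 = 313/8;  g^inv = (8/313) * [[185/16, -273/16], [-273/16, 457/16]]
first-kind symbols [ij,l] = (1/2)(d_i g_jl + d_j g_il - d_l g_ij): [pp,p] = E_p/2 = 189/4, [pp,q] = F_p - E_q/2 = 117/4, [pq,p] = E_q/2 = 63/2, [pq,q] = G_p/2 = 39/2, [qq,p] = F_q - G_p/2 = 231/8, [qq,q] = G_q/2 = 143/8
Gamma^p_ij = (G*[ij,p] - F*[ij,q])/(EG - F^2), Gamma^q_ij = (E*[ij,q] - F*[ij,p])/(EG - F^2)


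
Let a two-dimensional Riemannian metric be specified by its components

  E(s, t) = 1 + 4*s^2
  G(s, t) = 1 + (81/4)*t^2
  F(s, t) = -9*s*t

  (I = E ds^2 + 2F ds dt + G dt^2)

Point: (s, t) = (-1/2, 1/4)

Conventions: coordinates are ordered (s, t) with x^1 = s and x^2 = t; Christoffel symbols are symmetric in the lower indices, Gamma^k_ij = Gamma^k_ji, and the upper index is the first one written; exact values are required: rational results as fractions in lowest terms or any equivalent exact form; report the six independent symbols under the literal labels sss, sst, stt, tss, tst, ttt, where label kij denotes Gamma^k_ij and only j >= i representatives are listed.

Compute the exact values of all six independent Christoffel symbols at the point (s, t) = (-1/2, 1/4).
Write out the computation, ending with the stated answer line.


E = 2, F = 9/8, G = 145/64 at the point
E_s = -4, E_t = 0, F_s = -9/4, F_t = 9/2, G_s = 0, G_t = 81/8
EG - F^2 = 209/64;  g^inv = (64/209) * [[145/64, -9/8], [-9/8, 2]]
first-kind symbols [ij,l] = (1/2)(d_i g_jl + d_j g_il - d_l g_ij): [ss,s] = E_s/2 = -2, [ss,t] = F_s - E_t/2 = -9/4, [st,s] = E_t/2 = 0, [st,t] = G_s/2 = 0, [tt,s] = F_t - G_s/2 = 9/2, [tt,t] = G_t/2 = 81/16
Gamma^s_ij = (G*[ij,s] - F*[ij,t])/(EG - F^2), Gamma^t_ij = (E*[ij,t] - F*[ij,s])/(EG - F^2)

Answer: Gamma_sss = -128/209, Gamma_sst = 0, Gamma_stt = 288/209, Gamma_tss = -144/209, Gamma_tst = 0, Gamma_ttt = 324/209


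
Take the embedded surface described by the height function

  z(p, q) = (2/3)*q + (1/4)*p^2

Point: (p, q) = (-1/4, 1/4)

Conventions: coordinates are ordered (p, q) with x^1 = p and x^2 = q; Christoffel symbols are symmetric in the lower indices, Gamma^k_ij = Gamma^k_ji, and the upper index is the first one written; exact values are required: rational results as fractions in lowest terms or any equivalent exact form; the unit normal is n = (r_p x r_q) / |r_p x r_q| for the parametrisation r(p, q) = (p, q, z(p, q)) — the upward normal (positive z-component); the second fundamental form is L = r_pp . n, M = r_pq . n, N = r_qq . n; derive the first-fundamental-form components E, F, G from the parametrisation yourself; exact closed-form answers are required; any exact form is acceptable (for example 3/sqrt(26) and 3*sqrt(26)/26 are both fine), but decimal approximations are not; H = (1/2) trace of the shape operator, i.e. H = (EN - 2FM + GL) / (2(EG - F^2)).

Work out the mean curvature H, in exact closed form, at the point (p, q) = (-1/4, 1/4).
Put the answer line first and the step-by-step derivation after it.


Answer: H = 4992/24389

z_p = -1/8, z_q = 2/3, z_pp = 1/2, z_pq = 0, z_qq = 0
E = 65/64, F = -1/12, G = 13/9; answer radicand W^2 = 841/576
unnormalised second-form numerators: l = 1/2, m = 0, n = 0; L = l/sqrt(841/576), and similarly M = m/sqrt(W^2), N = n/sqrt(W^2)
H = (E*n - 2*F*m + G*l) / (2*(EG - F^2)*sqrt(W^2)); E*n - 2*F*m + G*l = 13/18, EG - F^2 = 841/576, so H = (208/841)/sqrt(841/576)


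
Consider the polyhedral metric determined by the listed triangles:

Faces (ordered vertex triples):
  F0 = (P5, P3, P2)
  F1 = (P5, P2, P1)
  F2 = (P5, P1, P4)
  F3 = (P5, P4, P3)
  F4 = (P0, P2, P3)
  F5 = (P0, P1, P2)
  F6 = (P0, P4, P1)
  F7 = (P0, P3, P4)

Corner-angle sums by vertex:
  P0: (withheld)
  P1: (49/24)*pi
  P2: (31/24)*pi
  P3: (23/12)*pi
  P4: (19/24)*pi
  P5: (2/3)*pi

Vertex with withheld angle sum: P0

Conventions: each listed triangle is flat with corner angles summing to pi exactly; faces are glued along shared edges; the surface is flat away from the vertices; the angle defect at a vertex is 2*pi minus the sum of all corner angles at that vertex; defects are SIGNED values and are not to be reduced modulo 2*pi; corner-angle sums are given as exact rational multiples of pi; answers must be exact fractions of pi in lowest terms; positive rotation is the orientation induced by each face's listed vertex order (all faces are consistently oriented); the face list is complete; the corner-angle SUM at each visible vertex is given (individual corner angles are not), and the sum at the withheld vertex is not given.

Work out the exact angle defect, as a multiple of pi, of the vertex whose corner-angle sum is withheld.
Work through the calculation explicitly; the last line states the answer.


V = 6, E = 12, F = 8; chi = V - E + F = 2
Gauss-Bonnet: total defect = 2*pi*chi = 4*pi; visible defects sum to (79/24)*pi

Answer: defect(P0) = (17/24)*pi


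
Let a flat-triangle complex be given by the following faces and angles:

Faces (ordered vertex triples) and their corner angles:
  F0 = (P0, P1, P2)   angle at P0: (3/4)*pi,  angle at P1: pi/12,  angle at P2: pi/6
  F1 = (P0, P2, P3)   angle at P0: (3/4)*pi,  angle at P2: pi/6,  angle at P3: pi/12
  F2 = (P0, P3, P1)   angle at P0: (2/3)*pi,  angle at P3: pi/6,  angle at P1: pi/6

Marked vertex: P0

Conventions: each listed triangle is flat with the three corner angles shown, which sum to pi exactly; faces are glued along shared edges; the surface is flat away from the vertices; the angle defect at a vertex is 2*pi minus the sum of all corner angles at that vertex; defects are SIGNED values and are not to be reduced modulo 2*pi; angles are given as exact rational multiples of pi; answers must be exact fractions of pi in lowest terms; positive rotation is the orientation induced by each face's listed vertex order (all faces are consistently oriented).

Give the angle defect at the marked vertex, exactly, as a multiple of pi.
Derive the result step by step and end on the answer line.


Sum of corner angles at P0: (13/6)*pi
defect = 2*pi - (13/6)*pi

Answer: defect(P0) = -pi/6


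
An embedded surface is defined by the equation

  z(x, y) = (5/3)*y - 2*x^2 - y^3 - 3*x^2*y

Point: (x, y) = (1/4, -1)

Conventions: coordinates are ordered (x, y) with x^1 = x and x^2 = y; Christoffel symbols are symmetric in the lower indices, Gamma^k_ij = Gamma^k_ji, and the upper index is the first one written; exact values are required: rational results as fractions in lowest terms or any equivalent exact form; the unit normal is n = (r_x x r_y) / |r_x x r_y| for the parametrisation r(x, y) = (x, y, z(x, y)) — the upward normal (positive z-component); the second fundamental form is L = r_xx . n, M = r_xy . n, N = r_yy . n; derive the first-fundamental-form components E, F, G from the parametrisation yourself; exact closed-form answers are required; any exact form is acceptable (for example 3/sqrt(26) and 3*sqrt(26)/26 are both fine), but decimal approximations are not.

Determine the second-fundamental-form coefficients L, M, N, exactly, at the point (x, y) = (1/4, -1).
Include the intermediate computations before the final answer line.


z_x = 1/2, z_y = -73/48, z_xx = 2, z_xy = -3/2, z_yy = 6
E = 5/4, F = -73/96, G = 7633/2304; answer radicand W^2 = 8209/2304
unnormalised second-form numerators: l = 2, m = -3/2, n = 6; L = l/sqrt(8209/2304), and similarly M = m/sqrt(W^2), N = n/sqrt(W^2)

Answer: L = 96*sqrt(8209)/8209, M = -72*sqrt(8209)/8209, N = 288*sqrt(8209)/8209


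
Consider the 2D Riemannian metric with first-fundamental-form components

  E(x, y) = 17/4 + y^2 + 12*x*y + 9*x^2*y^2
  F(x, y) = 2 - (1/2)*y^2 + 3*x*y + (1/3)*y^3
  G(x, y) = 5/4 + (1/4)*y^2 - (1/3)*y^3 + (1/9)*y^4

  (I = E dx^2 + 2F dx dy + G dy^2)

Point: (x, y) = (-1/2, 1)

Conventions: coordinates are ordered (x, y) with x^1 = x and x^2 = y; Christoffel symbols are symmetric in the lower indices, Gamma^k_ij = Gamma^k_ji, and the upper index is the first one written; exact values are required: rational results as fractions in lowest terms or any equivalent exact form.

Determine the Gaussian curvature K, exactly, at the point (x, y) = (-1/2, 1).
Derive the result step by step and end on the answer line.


E = 3/2, F = 1/3, G = 23/18, EG - F^2 = 65/36 at the point
E_x = 3, E_y = 1/2, F_x = 3, F_y = -3/2, G_x = 0, G_y = -1/18
E_yy = 13/2, F_xy = 3, G_xx = 0
The intrinsic route: Brioschi's K = (det M1 - det M2)/(EG - F^2)^2.
M1 = [[-E_yy/2 + F_xy - G_xx/2, E_x/2, F_x - E_y/2], [F_y - G_x/2, E, F], [G_y/2, F, G]] = [[-1/4, 3/2, 11/4], [-3/2, 3/2, 1/3], [-1/36, 1/3, 23/18]]; det M1 = 331/288
M2 = [[0, E_y/2, G_x/2], [E_y/2, E, F], [G_x/2, F, G]] = [[0, 1/4, 0], [1/4, 3/2, 1/3], [0, 1/3, 23/18]]; det M2 = -23/288
det M1 - det M2 = 59/48; K = 59/48 / (65/36)^2 = 1593/4225

Answer: K = 1593/4225


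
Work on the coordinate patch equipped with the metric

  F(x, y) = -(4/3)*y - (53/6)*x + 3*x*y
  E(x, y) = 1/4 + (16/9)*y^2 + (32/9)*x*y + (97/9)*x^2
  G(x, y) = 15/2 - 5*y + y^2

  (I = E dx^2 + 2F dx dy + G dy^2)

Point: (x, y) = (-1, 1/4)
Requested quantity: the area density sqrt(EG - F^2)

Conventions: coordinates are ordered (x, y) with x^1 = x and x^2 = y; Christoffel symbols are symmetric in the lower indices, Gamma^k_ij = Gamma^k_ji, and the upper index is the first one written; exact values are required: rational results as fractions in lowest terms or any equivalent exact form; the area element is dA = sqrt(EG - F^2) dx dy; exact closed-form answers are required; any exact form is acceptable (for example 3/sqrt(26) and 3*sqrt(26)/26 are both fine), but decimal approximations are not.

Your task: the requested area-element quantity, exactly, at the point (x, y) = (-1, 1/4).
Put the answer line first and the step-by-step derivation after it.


Answer: sqrt(EG - F^2) = 3*sqrt(33)/8

E = 41/4, F = 31/4, G = 101/16; EG - F^2 = 297/64


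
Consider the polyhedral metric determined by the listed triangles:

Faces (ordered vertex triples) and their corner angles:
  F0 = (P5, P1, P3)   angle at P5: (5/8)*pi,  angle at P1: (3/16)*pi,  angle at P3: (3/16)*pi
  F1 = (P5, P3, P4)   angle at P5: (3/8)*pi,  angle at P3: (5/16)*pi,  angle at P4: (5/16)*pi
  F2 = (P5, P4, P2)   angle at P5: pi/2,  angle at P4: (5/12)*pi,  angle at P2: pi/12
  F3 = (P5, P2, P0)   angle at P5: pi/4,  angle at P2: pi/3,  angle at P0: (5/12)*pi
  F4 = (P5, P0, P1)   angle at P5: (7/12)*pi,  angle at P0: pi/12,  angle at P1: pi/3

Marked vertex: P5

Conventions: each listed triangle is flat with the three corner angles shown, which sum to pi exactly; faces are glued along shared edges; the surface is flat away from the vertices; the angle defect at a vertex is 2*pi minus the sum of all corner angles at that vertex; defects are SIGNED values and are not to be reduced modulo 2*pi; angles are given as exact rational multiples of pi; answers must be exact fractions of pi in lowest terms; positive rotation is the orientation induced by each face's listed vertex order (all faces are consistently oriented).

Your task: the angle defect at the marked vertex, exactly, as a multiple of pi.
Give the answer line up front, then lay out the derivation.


Answer: defect(P5) = -pi/3

Sum of corner angles at P5: (7/3)*pi
defect = 2*pi - (7/3)*pi


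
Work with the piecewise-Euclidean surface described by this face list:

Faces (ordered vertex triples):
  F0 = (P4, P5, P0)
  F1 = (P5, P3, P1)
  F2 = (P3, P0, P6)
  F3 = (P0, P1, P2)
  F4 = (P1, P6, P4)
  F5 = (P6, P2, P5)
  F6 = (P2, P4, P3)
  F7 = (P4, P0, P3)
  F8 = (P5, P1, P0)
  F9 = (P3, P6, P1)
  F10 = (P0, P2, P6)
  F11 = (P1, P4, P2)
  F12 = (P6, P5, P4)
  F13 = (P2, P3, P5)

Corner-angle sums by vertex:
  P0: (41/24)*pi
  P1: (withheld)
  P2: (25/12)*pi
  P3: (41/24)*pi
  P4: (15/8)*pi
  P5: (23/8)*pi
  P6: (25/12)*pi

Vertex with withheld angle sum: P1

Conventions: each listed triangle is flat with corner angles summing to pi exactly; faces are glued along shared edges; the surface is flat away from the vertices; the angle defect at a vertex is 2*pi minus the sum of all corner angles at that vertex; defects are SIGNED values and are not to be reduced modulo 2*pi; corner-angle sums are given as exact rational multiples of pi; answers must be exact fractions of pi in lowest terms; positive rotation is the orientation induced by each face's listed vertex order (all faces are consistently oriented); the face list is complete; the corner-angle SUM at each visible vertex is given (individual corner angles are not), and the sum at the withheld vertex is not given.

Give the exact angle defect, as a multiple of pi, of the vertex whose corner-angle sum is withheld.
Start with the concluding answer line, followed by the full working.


Answer: defect(P1) = pi/3

V = 7, E = 21, F = 14; chi = V - E + F = 0
Gauss-Bonnet: total defect = 2*pi*chi = 0; visible defects sum to -pi/3


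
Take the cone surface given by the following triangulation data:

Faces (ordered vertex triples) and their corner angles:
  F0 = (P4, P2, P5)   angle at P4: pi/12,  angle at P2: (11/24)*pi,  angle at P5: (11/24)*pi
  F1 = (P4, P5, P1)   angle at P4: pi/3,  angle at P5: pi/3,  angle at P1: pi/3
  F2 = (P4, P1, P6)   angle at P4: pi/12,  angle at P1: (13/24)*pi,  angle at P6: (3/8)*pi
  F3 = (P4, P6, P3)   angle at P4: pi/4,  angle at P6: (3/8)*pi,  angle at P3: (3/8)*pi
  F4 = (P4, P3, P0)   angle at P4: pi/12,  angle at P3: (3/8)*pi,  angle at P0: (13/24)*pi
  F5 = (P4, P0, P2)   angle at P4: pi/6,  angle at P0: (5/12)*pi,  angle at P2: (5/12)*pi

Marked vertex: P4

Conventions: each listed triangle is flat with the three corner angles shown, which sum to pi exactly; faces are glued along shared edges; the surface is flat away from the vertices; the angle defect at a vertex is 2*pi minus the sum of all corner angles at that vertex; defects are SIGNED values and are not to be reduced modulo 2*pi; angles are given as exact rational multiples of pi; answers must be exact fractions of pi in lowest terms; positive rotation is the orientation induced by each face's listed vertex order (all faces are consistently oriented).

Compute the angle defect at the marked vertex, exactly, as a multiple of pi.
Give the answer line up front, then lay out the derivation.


Answer: defect(P4) = pi

Sum of corner angles at P4: pi
defect = 2*pi - pi


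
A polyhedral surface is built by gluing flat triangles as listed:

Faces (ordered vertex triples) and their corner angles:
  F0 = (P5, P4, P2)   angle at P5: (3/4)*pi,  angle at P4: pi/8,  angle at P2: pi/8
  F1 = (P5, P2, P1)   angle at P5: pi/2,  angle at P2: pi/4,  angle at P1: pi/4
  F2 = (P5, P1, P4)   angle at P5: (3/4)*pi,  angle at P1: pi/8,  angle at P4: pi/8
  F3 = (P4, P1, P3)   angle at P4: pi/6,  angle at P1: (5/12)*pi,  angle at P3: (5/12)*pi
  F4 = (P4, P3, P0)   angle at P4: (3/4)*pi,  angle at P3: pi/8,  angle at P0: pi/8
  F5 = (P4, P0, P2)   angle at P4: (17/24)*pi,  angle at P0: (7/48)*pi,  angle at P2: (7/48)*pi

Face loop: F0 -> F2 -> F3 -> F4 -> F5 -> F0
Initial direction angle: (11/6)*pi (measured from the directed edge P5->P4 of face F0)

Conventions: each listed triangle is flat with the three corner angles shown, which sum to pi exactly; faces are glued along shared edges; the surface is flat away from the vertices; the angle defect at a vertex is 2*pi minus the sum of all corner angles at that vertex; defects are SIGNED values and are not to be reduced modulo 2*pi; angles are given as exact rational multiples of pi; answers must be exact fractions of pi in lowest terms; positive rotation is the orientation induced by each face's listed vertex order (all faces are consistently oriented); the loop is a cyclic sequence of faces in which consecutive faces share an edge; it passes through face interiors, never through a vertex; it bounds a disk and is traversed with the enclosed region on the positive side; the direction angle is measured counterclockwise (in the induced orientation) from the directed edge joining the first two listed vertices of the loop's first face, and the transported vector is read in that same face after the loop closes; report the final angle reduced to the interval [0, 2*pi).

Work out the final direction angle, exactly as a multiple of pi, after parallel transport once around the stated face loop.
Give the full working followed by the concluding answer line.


enclosed vertex P4: corner angles sum to (15/8)*pi, defect = 2*pi - (15/8)*pi = pi/8
transport around the loop rotates by the sum of enclosed defects; add to the initial angle mod 2*pi
final angle = (11/6)*pi + pi/8 = (47/24)*pi (mod 2*pi)

Answer: final direction angle = (47/24)*pi


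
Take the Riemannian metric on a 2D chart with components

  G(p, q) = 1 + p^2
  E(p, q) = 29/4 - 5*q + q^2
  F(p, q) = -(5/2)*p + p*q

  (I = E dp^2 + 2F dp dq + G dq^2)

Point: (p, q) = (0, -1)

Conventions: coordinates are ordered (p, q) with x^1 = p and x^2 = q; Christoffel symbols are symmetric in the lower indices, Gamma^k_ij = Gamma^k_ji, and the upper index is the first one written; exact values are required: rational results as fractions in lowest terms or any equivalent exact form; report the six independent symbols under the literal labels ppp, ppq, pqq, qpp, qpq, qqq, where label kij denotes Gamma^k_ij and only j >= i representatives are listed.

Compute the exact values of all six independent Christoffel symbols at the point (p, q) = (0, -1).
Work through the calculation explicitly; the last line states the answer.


E = 53/4, F = 0, G = 1 at the point
E_p = 0, E_q = -7, F_p = -7/2, F_q = 0, G_p = 0, G_q = 0
EG - F^2 = 53/4;  g^inv = (4/53) * [[1, 0], [0, 53/4]]
first-kind symbols [ij,l] = (1/2)(d_i g_jl + d_j g_il - d_l g_ij): [pp,p] = E_p/2 = 0, [pp,q] = F_p - E_q/2 = 0, [pq,p] = E_q/2 = -7/2, [pq,q] = G_p/2 = 0, [qq,p] = F_q - G_p/2 = 0, [qq,q] = G_q/2 = 0
Gamma^p_ij = (G*[ij,p] - F*[ij,q])/(EG - F^2), Gamma^q_ij = (E*[ij,q] - F*[ij,p])/(EG - F^2)

Answer: Gamma_ppp = 0, Gamma_ppq = -14/53, Gamma_pqq = 0, Gamma_qpp = 0, Gamma_qpq = 0, Gamma_qqq = 0


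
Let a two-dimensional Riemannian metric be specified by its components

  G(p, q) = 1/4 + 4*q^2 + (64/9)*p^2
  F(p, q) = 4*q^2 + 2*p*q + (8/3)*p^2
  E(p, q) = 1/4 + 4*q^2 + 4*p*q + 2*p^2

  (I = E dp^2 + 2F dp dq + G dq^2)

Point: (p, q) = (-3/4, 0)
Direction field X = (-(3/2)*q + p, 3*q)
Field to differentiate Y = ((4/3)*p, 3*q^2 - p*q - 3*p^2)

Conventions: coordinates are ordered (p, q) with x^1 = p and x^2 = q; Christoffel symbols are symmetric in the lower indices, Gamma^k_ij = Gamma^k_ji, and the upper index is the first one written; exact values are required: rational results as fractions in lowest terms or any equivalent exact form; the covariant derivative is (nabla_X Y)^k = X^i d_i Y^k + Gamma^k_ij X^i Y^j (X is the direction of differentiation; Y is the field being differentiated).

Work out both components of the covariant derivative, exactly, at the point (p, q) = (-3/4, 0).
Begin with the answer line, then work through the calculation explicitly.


Answer: (nabla_X Y)^p = -359/368, (nabla_X Y)^q = -249/46

E = 11/8, F = 3/2, G = 17/4 at the point
E_p = -3, E_q = -3, F_p = -4, F_q = -3/2, G_p = -32/3, G_q = 0
EG - F^2 = 115/32;  g^inv = (32/115) * [[17/4, -3/2], [-3/2, 11/8]]
first-kind symbols [ij,l] = (1/2)(d_i g_jl + d_j g_il - d_l g_ij): [pp,p] = E_p/2 = -3/2, [pp,q] = F_p - E_q/2 = -5/2, [pq,p] = E_q/2 = -3/2, [pq,q] = G_p/2 = -16/3, [qq,p] = F_q - G_p/2 = 23/6, [qq,q] = G_q/2 = 0
Gamma^p_ij = (G*[ij,p] - F*[ij,q])/(EG - F^2), Gamma^q_ij = (E*[ij,q] - F*[ij,p])/(EG - F^2)
Gamma_ppp = -84/115, Gamma_ppq = 52/115, Gamma_pqq = 68/15, Gamma_qpp = -38/115, Gamma_qpq = -488/345, Gamma_qqq = -8/5
X = (-3/4, 0), Y = (-1, -27/16) at the point


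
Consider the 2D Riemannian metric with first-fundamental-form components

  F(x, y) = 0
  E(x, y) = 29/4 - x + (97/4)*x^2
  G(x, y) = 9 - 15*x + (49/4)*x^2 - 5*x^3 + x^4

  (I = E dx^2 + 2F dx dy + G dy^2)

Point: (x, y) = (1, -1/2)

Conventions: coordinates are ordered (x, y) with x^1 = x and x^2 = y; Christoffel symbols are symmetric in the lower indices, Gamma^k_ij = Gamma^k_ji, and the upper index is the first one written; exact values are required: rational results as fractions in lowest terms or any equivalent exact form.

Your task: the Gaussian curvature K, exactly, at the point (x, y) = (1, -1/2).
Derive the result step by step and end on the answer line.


E = 61/2, F = 0, G = 9/4, EG - F^2 = 549/8 at the point
E_x = 95/2, E_y = 0, F_x = 0, F_y = 0, G_x = -3/2, G_y = 0
E_yy = 0, F_xy = 0, G_xx = 13/2
Brioschi: K = (det M1 - det M2) / (EG - F^2)^2 with the standard first/second-derivative matrices M1, M2.
M1 = [[-E_yy/2 + F_xy - G_xx/2, E_x/2, F_x - E_y/2], [F_y - G_x/2, E, F], [G_y/2, F, G]] = [[-13/4, 95/4, 0], [3/4, 61/2, 0], [0, 0, 9/4]]; det M1 = -16839/64
M2 = [[0, E_y/2, G_x/2], [E_y/2, E, F], [G_x/2, F, G]] = [[0, 0, -3/4], [0, 61/2, 0], [-3/4, 0, 9/4]]; det M2 = -549/32
det M1 - det M2 = -15741/64; K = -15741/64 / (549/8)^2 = -583/11163

Answer: K = -583/11163


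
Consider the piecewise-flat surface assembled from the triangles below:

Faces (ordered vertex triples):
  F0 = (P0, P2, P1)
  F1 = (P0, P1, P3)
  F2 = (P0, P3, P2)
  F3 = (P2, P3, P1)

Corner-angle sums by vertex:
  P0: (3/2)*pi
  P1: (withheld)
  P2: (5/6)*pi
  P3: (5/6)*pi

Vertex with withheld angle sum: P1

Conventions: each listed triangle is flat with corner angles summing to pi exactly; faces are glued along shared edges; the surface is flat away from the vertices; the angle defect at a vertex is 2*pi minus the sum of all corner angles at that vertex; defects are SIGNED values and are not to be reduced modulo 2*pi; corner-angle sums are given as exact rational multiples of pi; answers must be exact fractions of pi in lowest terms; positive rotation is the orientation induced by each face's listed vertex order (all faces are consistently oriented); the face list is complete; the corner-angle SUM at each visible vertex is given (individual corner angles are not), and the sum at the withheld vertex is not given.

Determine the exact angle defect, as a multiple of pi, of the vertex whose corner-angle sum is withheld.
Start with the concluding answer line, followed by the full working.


Answer: defect(P1) = (7/6)*pi

V = 4, E = 6, F = 4; chi = V - E + F = 2
Gauss-Bonnet: total defect = 2*pi*chi = 4*pi; visible defects sum to (17/6)*pi


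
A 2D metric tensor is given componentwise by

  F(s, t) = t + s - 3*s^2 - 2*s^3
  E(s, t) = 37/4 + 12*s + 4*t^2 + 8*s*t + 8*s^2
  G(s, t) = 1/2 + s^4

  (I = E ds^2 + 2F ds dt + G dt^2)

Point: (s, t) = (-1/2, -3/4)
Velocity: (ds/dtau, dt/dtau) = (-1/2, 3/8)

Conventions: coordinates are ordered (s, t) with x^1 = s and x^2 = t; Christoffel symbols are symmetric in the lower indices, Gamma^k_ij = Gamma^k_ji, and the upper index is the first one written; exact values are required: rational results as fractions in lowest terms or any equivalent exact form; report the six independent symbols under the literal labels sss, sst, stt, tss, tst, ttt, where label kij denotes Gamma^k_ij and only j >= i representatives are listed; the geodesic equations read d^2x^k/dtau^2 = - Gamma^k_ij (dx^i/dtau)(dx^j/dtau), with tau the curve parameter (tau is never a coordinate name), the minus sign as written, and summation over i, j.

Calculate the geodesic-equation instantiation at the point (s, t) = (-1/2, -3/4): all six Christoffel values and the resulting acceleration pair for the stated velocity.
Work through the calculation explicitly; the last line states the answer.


E = 21/2, F = -7/4, G = 9/16 at the point
E_s = -2, E_t = -10, F_s = 5/2, F_t = 1, G_s = -1/2, G_t = 0
EG - F^2 = 91/32;  g^inv = (32/91) * [[9/16, 7/4], [7/4, 21/2]]
first-kind symbols [ij,l] = (1/2)(d_i g_jl + d_j g_il - d_l g_ij): [ss,s] = E_s/2 = -1, [ss,t] = F_s - E_t/2 = 15/2, [st,s] = E_t/2 = -5, [st,t] = G_s/2 = -1/4, [tt,s] = F_t - G_s/2 = 5/4, [tt,t] = G_t/2 = 0
Gamma^s_ij = (G*[ij,s] - F*[ij,t])/(EG - F^2), Gamma^t_ij = (E*[ij,t] - F*[ij,s])/(EG - F^2)
Gamma_sss = 402/91, Gamma_sst = -8/7, Gamma_stt = 45/182, Gamma_tss = 352/13, Gamma_tst = -4, Gamma_ttt = 10/13
d^2s/dtau^2 = -(Gamma_sss*(-1/2)^2 + 2*Gamma_sst*(-1/2)*(3/8) + Gamma_stt*(3/8)^2) = -18261/11648
d^2t/dtau^2 = -(Gamma_tss*(-1/2)^2 + 2*Gamma_tst*(-1/2)*(3/8) + Gamma_ttt*(3/8)^2) = -3485/416

Answer: Gamma_sss = 402/91, Gamma_sst = -8/7, Gamma_stt = 45/182, Gamma_tss = 352/13, Gamma_tst = -4, Gamma_ttt = 10/13; accelerations (d^2s/dtau^2, d^2t/dtau^2) = (-18261/11648, -3485/416)


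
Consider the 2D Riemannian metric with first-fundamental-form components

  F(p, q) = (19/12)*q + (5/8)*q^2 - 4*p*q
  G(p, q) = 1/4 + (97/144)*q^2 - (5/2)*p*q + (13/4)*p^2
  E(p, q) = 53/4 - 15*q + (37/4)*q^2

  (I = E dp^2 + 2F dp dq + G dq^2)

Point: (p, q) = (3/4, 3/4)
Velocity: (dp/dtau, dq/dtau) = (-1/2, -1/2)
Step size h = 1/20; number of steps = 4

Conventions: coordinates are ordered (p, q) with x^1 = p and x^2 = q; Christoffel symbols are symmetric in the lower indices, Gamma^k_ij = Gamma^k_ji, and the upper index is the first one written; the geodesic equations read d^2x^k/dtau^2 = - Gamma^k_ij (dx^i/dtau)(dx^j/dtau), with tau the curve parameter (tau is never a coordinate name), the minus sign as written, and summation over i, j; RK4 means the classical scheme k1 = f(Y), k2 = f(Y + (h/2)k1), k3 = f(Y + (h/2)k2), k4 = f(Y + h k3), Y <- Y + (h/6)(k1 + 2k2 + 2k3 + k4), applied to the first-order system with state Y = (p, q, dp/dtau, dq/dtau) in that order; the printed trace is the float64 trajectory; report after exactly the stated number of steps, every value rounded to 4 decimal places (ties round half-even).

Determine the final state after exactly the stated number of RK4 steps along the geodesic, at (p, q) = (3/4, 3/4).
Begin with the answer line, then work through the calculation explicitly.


Answer: p = 0.6524, q = 0.6489, dp/dtau = -0.4753, dq/dtau = -0.5213

f(Y) = (dp/dtau, dq/dtau, -Gamma^p_ij Y'^i Y'^j, -Gamma^q_ij Y'^i Y'^j) with the Gammas evaluated at the stage position; h = 0.050000; intermediate values shown to 6 dp
step 0: p = 0.7500, q = 0.7500, dp/dtau = -0.5000, dq/dtau = -0.5000
step 1:
  k1: at (p, q) = (0.750000, 0.750000), (dp/dtau, dq/dtau) = (-0.500000, -0.500000); Gamma_ppp = -0.245334, Gamma_ppq = 0.067296, Gamma_pqq = -0.337936, Gamma_qpp = -2.485691, Gamma_qpq = 1.473040, Gamma_qqq = -0.640041; k1 = (-0.500000, -0.500000, 0.112170, 0.044913)
  k2: at (p, q) = (0.737500, 0.737500), (dp/dtau, dq/dtau) = (-0.497196, -0.498877); Gamma_ppp = -0.218418, Gamma_ppq = 0.041833, Gamma_pqq = -0.323896, Gamma_qpp = -2.360390, Gamma_qpq = 1.467273, Gamma_qqq = -0.626218; k2 = (-0.497196, -0.498877, 0.113852, 0.011466)
  k3: at (p, q) = (0.737570, 0.737528), (dp/dtau, dq/dtau) = (-0.497154, -0.499713); Gamma_ppp = -0.218495, Gamma_ppq = 0.041913, Gamma_pqq = -0.323986, Gamma_qpp = -2.360428, Gamma_qpq = 1.467260, Gamma_qqq = -0.626300; k3 = (-0.497154, -0.499713, 0.114082, 0.010768)
  k4: at (p, q) = (0.725142, 0.725014), (dp/dtau, dq/dtau) = (-0.494296, -0.499462); Gamma_ppp = -0.193073, Gamma_ppq = 0.016987, Gamma_pqq = -0.310295, Gamma_qpp = -2.230327, Gamma_qpq = 1.463009, Gamma_qqq = -0.613251; k4 = (-0.494296, -0.499462, 0.116192, -0.024465)
  Y <- Y + (h/6)(k1 + 2k2 + 2k3 + k4): p = 0.7251, q = 0.7250, dp/dtau = -0.4943, dq/dtau = -0.4995
step 2:
  k1: at (p, q) = (0.725142, 0.725028), (dp/dtau, dq/dtau) = (-0.494298, -0.499459); Gamma_ppp = -0.193094, Gamma_ppq = 0.017007, Gamma_pqq = -0.310290, Gamma_qpp = -2.230552, Gamma_qpq = 1.463021, Gamma_qqq = -0.613248; k1 = (-0.494298, -0.499459, 0.116186, -0.024414)
  k2: at (p, q) = (0.712784, 0.712542), (dp/dtau, dq/dtau) = (-0.491393, -0.500069); Gamma_ppp = -0.169228, Gamma_ppq = -0.007329, Gamma_pqq = -0.296929, Gamma_qpp = -2.095931, Gamma_qpq = 1.460302, Gamma_qqq = -0.600953; k2 = (-0.491393, -0.500069, 0.118718, -0.061303)
  k3: at (p, q) = (0.712857, 0.712526), (dp/dtau, dq/dtau) = (-0.491330, -0.500992); Gamma_ppp = -0.169234, Gamma_ppq = -0.007313, Gamma_pqq = -0.297029, Gamma_qpp = -2.095289, Gamma_qpq = 1.460243, Gamma_qqq = -0.601043; k3 = (-0.491330, -0.500992, 0.119006, -0.062213)
  k4: at (p, q) = (0.700575, 0.699978), (dp/dtau, dq/dtau) = (-0.488348, -0.502570); Gamma_ppp = -0.146795, Gamma_ppq = -0.031187, Gamma_pqq = -0.284017, Gamma_qpp = -1.954294, Gamma_qpq = 1.458953, Gamma_qqq = -0.589517; k4 = (-0.488348, -0.502570, 0.122053, -0.101173)
  Y <- Y + (h/6)(k1 + 2k2 + 2k3 + k4): p = 0.7006, q = 0.7000, dp/dtau = -0.4884, dq/dtau = -0.5026
step 3:
  k1: at (p, q) = (0.700574, 0.699993), (dp/dtau, dq/dtau) = (-0.488351, -0.502564); Gamma_ppp = -0.146815, Gamma_ppq = -0.031167, Gamma_pqq = -0.284012, Gamma_qpp = -1.954546, Gamma_qpq = 1.458965, Gamma_qqq = -0.589512; k1 = (-0.488351, -0.502564, 0.122045, -0.101114)
  k2: at (p, q) = (0.688366, 0.687429), (dp/dtau, dq/dtau) = (-0.485300, -0.505092); Gamma_ppp = -0.125870, Gamma_ppq = -0.054522, Gamma_pqq = -0.271328, Gamma_qpp = -1.807498, Gamma_qpq = 1.459118, Gamma_qqq = -0.578733; k2 = (-0.485300, -0.505092, 0.125594, -0.141982)
  k3: at (p, q) = (0.688442, 0.687366), (dp/dtau, dq/dtau) = (-0.485211, -0.506114); Gamma_ppp = -0.125815, Gamma_ppq = -0.054570, Gamma_pqq = -0.271442, Gamma_qpp = -1.806081, Gamma_qpq = 1.459024, Gamma_qqq = -0.578837; k3 = (-0.485211, -0.506114, 0.125953, -0.143116)
  k4: at (p, q) = (0.676314, 0.674688), (dp/dtau, dq/dtau) = (-0.482053, -0.509720); Gamma_ppp = -0.106256, Gamma_ppq = -0.077533, Gamma_pqq = -0.259112, Gamma_qpp = -1.650890, Gamma_qpq = 1.460535, Gamma_qqq = -0.568832; k4 = (-0.482053, -0.509720, 0.130114, -0.186325)
  Y <- Y + (h/6)(k1 + 2k2 + 2k3 + k4): p = 0.6763, q = 0.6747, dp/dtau = -0.4821, dq/dtau = -0.5097
step 4:
  k1: at (p, q) = (0.676312, 0.674704), (dp/dtau, dq/dtau) = (-0.482057, -0.509711); Gamma_ppp = -0.106275, Gamma_ppq = -0.077512, Gamma_pqq = -0.259106, Gamma_qpp = -1.651174, Gamma_qpq = 1.460545, Gamma_qqq = -0.568826; k1 = (-0.482057, -0.509711, 0.130104, -0.186259)
  k2: at (p, q) = (0.664261, 0.661961), (dp/dtau, dq/dtau) = (-0.478804, -0.514368); Gamma_ppp = -0.088173, Gamma_ppq = -0.100017, Gamma_pqq = -0.247106, Gamma_qpp = -1.488212, Gamma_qpq = 1.463425, Gamma_qqq = -0.559570; k2 = (-0.478804, -0.514368, 0.134856, -0.231603)
  k3: at (p, q) = (0.664342, 0.661845), (dp/dtau, dq/dtau) = (-0.478686, -0.515501); Gamma_ppp = -0.088071, Gamma_ppq = -0.100128, Gamma_pqq = -0.247236, Gamma_qpp = -1.485910, Gamma_qpq = 1.463305, Gamma_qqq = -0.559697; k3 = (-0.478686, -0.515501, 0.135297, -0.232963)
  k4: at (p, q) = (0.652378, 0.648929), (dp/dtau, dq/dtau) = (-0.475292, -0.521359); Gamma_ppp = -0.071338, Gamma_ppq = -0.122301, Gamma_pqq = -0.235596, Gamma_qpp = -1.312823, Gamma_qpq = 1.467482, Gamma_qqq = -0.551234; k4 = (-0.475292, -0.521359, 0.140766, -0.280874)
  Y <- Y + (h/6)(k1 + 2k2 + 2k3 + k4): p = 0.6524, q = 0.6489, dp/dtau = -0.4753, dq/dtau = -0.5213


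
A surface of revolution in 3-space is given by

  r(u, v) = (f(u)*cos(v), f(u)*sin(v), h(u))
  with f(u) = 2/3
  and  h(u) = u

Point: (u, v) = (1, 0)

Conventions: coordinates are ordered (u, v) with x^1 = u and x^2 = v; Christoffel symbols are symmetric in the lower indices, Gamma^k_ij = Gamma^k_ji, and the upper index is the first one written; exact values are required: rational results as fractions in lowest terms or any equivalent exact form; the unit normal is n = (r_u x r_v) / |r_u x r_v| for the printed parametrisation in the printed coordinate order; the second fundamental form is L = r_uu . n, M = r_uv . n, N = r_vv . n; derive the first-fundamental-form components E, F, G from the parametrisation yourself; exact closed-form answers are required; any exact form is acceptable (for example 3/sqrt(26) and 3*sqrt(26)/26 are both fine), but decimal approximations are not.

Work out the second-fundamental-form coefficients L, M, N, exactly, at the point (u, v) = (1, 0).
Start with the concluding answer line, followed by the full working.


Answer: L = 0, M = 0, N = 2/3

f = 2/3, f' = 0, f'' = 0, h' = 1, h'' = 0
E = 1, F = 0, G = 4/9; answer radicand W^2 = 1
unnormalised second-form numerators: l = 0, m = 0, n = 2/3; L = l/sqrt(1), and similarly M = m/sqrt(W^2), N = n/sqrt(W^2)


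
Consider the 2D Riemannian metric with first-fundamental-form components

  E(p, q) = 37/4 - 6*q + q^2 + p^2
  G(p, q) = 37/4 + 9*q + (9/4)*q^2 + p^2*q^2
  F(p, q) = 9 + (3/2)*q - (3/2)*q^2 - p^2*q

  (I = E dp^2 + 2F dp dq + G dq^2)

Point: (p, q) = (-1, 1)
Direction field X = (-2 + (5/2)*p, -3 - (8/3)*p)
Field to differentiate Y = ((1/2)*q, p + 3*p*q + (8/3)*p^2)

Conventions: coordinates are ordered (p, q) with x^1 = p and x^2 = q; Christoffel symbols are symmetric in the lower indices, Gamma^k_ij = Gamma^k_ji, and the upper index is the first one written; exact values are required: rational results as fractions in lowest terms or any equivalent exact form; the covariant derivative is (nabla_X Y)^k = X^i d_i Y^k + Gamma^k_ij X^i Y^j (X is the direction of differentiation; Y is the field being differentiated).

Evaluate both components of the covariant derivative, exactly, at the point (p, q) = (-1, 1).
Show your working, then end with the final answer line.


E = 21/4, F = 8, G = 43/2 at the point
E_p = -2, E_q = -4, F_p = 2, F_q = -5/2, G_p = -2, G_q = 31/2
EG - F^2 = 391/8;  g^inv = (8/391) * [[43/2, -8], [-8, 21/4]]
first-kind symbols [ij,l] = (1/2)(d_i g_jl + d_j g_il - d_l g_ij): [pp,p] = E_p/2 = -1, [pp,q] = F_p - E_q/2 = 4, [pq,p] = E_q/2 = -2, [pq,q] = G_p/2 = -1, [qq,p] = F_q - G_p/2 = -3/2, [qq,q] = G_q/2 = 31/4
Gamma^p_ij = (G*[ij,p] - F*[ij,q])/(EG - F^2), Gamma^q_ij = (E*[ij,q] - F*[ij,p])/(EG - F^2)
Gamma_ppp = -428/391, Gamma_ppq = -280/391, Gamma_pqq = -754/391, Gamma_qpp = 232/391, Gamma_qpq = 86/391, Gamma_qqq = 843/782
X = (-9/2, -1/3), Y = (1/2, -4/3) at the point

Answer: (nabla_X Y)^p = -19271/7038, (nabla_X Y)^q = 2904/391


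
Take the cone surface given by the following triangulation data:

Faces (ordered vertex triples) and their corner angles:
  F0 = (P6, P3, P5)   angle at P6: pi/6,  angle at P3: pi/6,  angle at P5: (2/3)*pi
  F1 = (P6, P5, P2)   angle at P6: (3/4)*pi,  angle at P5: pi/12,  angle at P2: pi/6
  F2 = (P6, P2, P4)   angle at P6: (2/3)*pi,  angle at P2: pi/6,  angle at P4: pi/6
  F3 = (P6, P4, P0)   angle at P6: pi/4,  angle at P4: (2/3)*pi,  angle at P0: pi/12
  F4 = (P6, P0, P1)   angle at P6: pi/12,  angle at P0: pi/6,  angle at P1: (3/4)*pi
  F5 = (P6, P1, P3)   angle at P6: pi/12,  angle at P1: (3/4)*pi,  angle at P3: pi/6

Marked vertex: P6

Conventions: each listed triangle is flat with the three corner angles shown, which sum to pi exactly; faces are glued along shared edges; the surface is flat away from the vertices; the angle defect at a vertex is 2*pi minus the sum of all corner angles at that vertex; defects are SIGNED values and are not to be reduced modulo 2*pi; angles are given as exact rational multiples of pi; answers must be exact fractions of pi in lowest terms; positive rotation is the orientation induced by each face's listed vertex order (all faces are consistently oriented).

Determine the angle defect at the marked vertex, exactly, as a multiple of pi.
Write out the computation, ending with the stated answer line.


Sum of corner angles at P6: 2*pi
defect = 2*pi - 2*pi

Answer: defect(P6) = 0


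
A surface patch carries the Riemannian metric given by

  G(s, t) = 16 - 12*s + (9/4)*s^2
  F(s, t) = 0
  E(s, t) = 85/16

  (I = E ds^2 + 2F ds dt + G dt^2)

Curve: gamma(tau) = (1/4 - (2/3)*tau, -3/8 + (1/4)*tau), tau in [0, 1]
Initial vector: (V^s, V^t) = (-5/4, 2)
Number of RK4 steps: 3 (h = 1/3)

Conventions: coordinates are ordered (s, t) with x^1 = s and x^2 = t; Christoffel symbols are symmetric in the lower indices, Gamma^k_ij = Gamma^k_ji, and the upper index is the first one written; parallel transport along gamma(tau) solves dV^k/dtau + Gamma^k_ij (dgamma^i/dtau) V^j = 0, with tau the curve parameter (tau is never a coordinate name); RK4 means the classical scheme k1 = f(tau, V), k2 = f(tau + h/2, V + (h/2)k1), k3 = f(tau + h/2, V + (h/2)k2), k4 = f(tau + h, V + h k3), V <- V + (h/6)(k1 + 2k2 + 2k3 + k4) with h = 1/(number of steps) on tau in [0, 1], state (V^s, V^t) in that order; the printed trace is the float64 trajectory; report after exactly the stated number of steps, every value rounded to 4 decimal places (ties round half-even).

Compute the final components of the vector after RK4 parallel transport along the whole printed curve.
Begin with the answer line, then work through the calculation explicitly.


Answer: V^s = -1.7430, V^t = 1.4460

gamma'(tau) = (-2/3, 1/4); f(tau, V)^k = -Gamma^k_ij(gamma(tau)) gamma'^i(tau) V^j; h = 1/3; intermediate values shown to 6 dp
curve data and Christoffel symbols at the stage parameters:
  tau = 0.000000: gamma = (0.250000, -0.375000), gamma' = (-0.666667, 0.250000); Gamma_sss = 0.000000, Gamma_sst = 0.000000, Gamma_stt = 1.023529, Gamma_tss = 0.000000, Gamma_tst = -0.413793, Gamma_ttt = 0.000000
  tau = 0.166667: gamma = (0.138889, -0.333333), gamma' = (-0.666667, 0.250000); Gamma_sss = 0.000000, Gamma_sst = 0.000000, Gamma_stt = 1.070588, Gamma_tss = 0.000000, Gamma_tst = -0.395604, Gamma_ttt = 0.000000
  tau = 0.333333: gamma = (0.027778, -0.291667), gamma' = (-0.666667, 0.250000); Gamma_sss = 0.000000, Gamma_sst = 0.000000, Gamma_stt = 1.117647, Gamma_tss = 0.000000, Gamma_tst = -0.378947, Gamma_ttt = 0.000000
  tau = 0.500000: gamma = (-0.083333, -0.250000), gamma' = (-0.666667, 0.250000); Gamma_sss = 0.000000, Gamma_sst = 0.000000, Gamma_stt = 1.164706, Gamma_tss = 0.000000, Gamma_tst = -0.363636, Gamma_ttt = 0.000000
  tau = 0.666667: gamma = (-0.194444, -0.208333), gamma' = (-0.666667, 0.250000); Gamma_sss = 0.000000, Gamma_sst = 0.000000, Gamma_stt = 1.211765, Gamma_tss = 0.000000, Gamma_tst = -0.349515, Gamma_ttt = 0.000000
  tau = 0.833333: gamma = (-0.305556, -0.166667), gamma' = (-0.666667, 0.250000); Gamma_sss = 0.000000, Gamma_sst = 0.000000, Gamma_stt = 1.258824, Gamma_tss = 0.000000, Gamma_tst = -0.336449, Gamma_ttt = 0.000000
  tau = 1.000000: gamma = (-0.416667, -0.125000), gamma' = (-0.666667, 0.250000); Gamma_sss = 0.000000, Gamma_sst = 0.000000, Gamma_stt = 1.305882, Gamma_tss = 0.000000, Gamma_tst = -0.324324, Gamma_ttt = 0.000000
step 0: V^s = -1.2500, V^t = 2.0000
step 1: k1 = (-0.511765, -0.681034), k2 = (-0.504915, -0.629599), k3 = (-0.507209, -0.631747), k4 = (-0.499984, -0.586502); V <- V + (h/6)(k1 + 2k2 + 2k3 + k4): V^s = -1.4187, V^t = 1.7894
step 2: k1 = (-0.499988, -0.586467), k2 = (-0.492580, -0.546651), k3 = (-0.494512, -0.548148), k4 = (-0.486740, -0.512745); V <- V + (h/6)(k1 + 2k2 + 2k3 + k4): V^s = -1.5832, V^t = 1.6067
step 3: k1 = (-0.486742, -0.512716), k2 = (-0.478752, -0.481205), k3 = (-0.480405, -0.482271), k4 = (-0.472064, -0.453989); V <- V + (h/6)(k1 + 2k2 + 2k3 + k4): V^s = -1.7430, V^t = 1.4460


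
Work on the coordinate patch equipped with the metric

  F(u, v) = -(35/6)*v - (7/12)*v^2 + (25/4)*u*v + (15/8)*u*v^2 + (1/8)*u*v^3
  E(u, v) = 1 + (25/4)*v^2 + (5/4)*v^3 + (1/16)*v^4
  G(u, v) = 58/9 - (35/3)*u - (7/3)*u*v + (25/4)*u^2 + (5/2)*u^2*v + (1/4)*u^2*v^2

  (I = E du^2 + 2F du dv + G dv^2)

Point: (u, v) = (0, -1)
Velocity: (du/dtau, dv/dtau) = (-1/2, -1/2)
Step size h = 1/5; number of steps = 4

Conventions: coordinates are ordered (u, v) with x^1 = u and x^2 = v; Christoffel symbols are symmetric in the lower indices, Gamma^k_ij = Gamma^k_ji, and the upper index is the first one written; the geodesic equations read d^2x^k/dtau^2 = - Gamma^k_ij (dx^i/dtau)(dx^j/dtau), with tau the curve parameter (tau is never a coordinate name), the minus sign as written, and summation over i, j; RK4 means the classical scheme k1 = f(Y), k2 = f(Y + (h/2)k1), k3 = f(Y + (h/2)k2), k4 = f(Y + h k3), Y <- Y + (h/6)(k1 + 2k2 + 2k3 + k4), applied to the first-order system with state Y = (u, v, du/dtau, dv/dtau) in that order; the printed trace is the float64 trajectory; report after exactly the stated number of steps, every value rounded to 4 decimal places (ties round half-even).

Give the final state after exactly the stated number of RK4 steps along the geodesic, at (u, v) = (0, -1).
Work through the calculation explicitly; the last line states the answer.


f(Y) = (du/dtau, dv/dtau, -Gamma^u_ij Y'^i Y'^j, -Gamma^v_ij Y'^i Y'^j) with the Gammas evaluated at the stage position; h = 0.200000; intermediate values shown to 6 dp
step 0: u = 0.0000, v = -1.0000, du/dtau = -0.5000, dv/dtau = -0.5000
step 1:
  k1: at (u, v) = (0.000000, -1.000000), (du/dtau, dv/dtau) = (-0.500000, -0.500000); Gamma_uuu = 0.000000, Gamma_uuv = -0.391068, Gamma_uvv = 0.000000, Gamma_vuu = 0.000000, Gamma_vuv = -0.405552, Gamma_vvv = 0.000000; k1 = (-0.500000, -0.500000, 0.195534, 0.202776)
  k2: at (u, v) = (-0.050000, -1.050000), (du/dtau, dv/dtau) = (-0.480447, -0.479722); Gamma_uuu = 0.000000, Gamma_uuv = -0.373154, Gamma_uvv = 0.004723, Gamma_vuu = 0.000000, Gamma_vuv = -0.386290, Gamma_vvv = 0.004890; k2 = (-0.480447, -0.479722, 0.170923, 0.176940)
  k3: at (u, v) = (-0.048045, -1.047972), (du/dtau, dv/dtau) = (-0.482908, -0.482306); Gamma_uuu = 0.000000, Gamma_uuv = -0.373831, Gamma_uvv = 0.004545, Gamma_vuu = 0.000000, Gamma_vuv = -0.387045, Gamma_vvv = 0.004705; k3 = (-0.482908, -0.482306, 0.173080, 0.179198)
  k4: at (u, v) = (-0.096582, -1.096461), (du/dtau, dv/dtau) = (-0.465384, -0.464160); Gamma_uuu = 0.000000, Gamma_uuv = -0.357721, Gamma_uvv = 0.008851, Gamma_vuu = 0.000000, Gamma_vuv = -0.369629, Gamma_vvv = 0.009145; k4 = (-0.465384, -0.464160, 0.152638, 0.157719)
  Y <- Y + (h/6)(k1 + 2k2 + 2k3 + k4): u = -0.0964, v = -1.0963, du/dtau = -0.4655, dv/dtau = -0.4642
step 2:
  k1: at (u, v) = (-0.096403, -1.096274), (du/dtau, dv/dtau) = (-0.465461, -0.464241); Gamma_uuu = 0.000000, Gamma_uuv = -0.357779, Gamma_uvv = 0.008835, Gamma_vuu = 0.000000, Gamma_vuv = -0.369694, Gamma_vvv = 0.009130; k1 = (-0.465461, -0.464241, 0.152718, 0.157804)
  k2: at (u, v) = (-0.142949, -1.142698), (du/dtau, dv/dtau) = (-0.450189, -0.448461); Gamma_uuu = 0.000000, Gamma_uuv = -0.343438, Gamma_uvv = 0.012728, Gamma_vuu = 0.000000, Gamma_vuv = -0.354123, Gamma_vvv = 0.013124; k2 = (-0.450189, -0.448461, 0.136115, 0.140350)
  k3: at (u, v) = (-0.141422, -1.141120), (du/dtau, dv/dtau) = (-0.451849, -0.450206); Gamma_uuu = 0.000000, Gamma_uuv = -0.343895, Gamma_uvv = 0.012603, Gamma_vuu = 0.000000, Gamma_vuv = -0.354636, Gamma_vvv = 0.012997; k3 = (-0.451849, -0.450206, 0.137359, 0.141650)
  k4: at (u, v) = (-0.186773, -1.186315), (du/dtau, dv/dtau) = (-0.437989, -0.435911); Gamma_uuu = 0.000000, Gamma_uuv = -0.330836, Gamma_uvv = 0.016203, Gamma_vuu = 0.000000, Gamma_vuv = -0.340396, Gamma_vvv = 0.016671; k4 = (-0.437989, -0.435911, 0.123250, 0.126812)
  Y <- Y + (h/6)(k1 + 2k2 + 2k3 + k4): u = -0.1867, v = -1.1862, du/dtau = -0.4380, dv/dtau = -0.4360
step 3:
  k1: at (u, v) = (-0.186654, -1.186190), (du/dtau, dv/dtau) = (-0.438030, -0.435954); Gamma_uuu = 0.000000, Gamma_uuv = -0.330870, Gamma_uvv = 0.016193, Gamma_vuu = 0.000000, Gamma_vuv = -0.340434, Gamma_vvv = 0.016661; k1 = (-0.438030, -0.435954, 0.123289, 0.126852)
  k2: at (u, v) = (-0.230457, -1.229785), (du/dtau, dv/dtau) = (-0.425701, -0.423269); Gamma_uuu = 0.000000, Gamma_uuv = -0.319061, Gamma_uvv = 0.019503, Gamma_vuu = 0.000000, Gamma_vuv = -0.327510, Gamma_vvv = 0.020019; k2 = (-0.425701, -0.423269, 0.111487, 0.114439)
  k3: at (u, v) = (-0.229224, -1.228517), (du/dtau, dv/dtau) = (-0.426882, -0.424510); Gamma_uuu = 0.000000, Gamma_uuv = -0.319385, Gamma_uvv = 0.019412, Gamma_vuu = 0.000000, Gamma_vuv = -0.327875, Gamma_vvv = 0.019928; k3 = (-0.426882, -0.424510, 0.112257, 0.115241)
  k4: at (u, v) = (-0.272030, -1.271092), (du/dtau, dv/dtau) = (-0.415579, -0.412906); Gamma_uuu = 0.000000, Gamma_uuv = -0.308523, Gamma_uvv = 0.022507, Gamma_vuu = 0.000000, Gamma_vuv = -0.315943, Gamma_vvv = 0.023049; k4 = (-0.415579, -0.412906, 0.102045, 0.104499)
  Y <- Y + (h/6)(k1 + 2k2 + 2k3 + k4): u = -0.2719, v = -1.2710, du/dtau = -0.4156, dv/dtau = -0.4129
step 4:
  k1: at (u, v) = (-0.271946, -1.271004), (du/dtau, dv/dtau) = (-0.415603, -0.412930); Gamma_uuu = 0.000000, Gamma_uuv = -0.308544, Gamma_uvv = 0.022501, Gamma_vuu = 0.000000, Gamma_vuv = -0.315967, Gamma_vvv = 0.023043; k1 = (-0.415603, -0.412930, 0.102065, 0.104520)
  k2: at (u, v) = (-0.313507, -1.312297), (du/dtau, dv/dtau) = (-0.405396, -0.402478); Gamma_uuu = 0.000000, Gamma_uuv = -0.298602, Gamma_uvv = 0.025385, Gamma_vuu = 0.000000, Gamma_vuv = -0.305011, Gamma_vvv = 0.025930; k2 = (-0.405396, -0.402478, 0.093329, 0.095333)
  k3: at (u, v) = (-0.312486, -1.311252), (du/dtau, dv/dtau) = (-0.406270, -0.403397); Gamma_uuu = 0.000000, Gamma_uuv = -0.298841, Gamma_uvv = 0.025316, Gamma_vuu = 0.000000, Gamma_vuv = -0.305282, Gamma_vvv = 0.025861; k3 = (-0.406270, -0.403397, 0.093833, 0.095856)
  k4: at (u, v) = (-0.353200, -1.351683), (du/dtau, dv/dtau) = (-0.396836, -0.393759); Gamma_uuu = 0.000000, Gamma_uuv = -0.289619, Gamma_uvv = 0.028039, Gamma_vuu = 0.000000, Gamma_vuv = -0.295088, Gamma_vvv = 0.028568; k4 = (-0.396836, -0.393759, 0.086163, 0.087790)
  Y <- Y + (h/6)(k1 + 2k2 + 2k3 + k4): u = -0.3531, v = -1.3516, du/dtau = -0.3969, dv/dtau = -0.3938

Answer: u = -0.3531, v = -1.3516, du/dtau = -0.3969, dv/dtau = -0.3938
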